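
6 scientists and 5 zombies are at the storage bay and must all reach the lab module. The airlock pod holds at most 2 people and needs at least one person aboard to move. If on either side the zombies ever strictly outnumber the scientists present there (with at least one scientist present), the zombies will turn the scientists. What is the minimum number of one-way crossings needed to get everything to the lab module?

Counting alone: each trip to the lab module takes at most 2 across and each return brings at least 1 back, so after t trips out (and t−1 returns) at most 2t − (t−1) of the 11 are across; that first reaches 11 at t = 10, so at least 19 crossings are needed.
The plan below uses exactly 19 crossings, so it is optimal:
1. 2 zombies → the lab module.  (the storage bay: 6S 3Z; the lab module: 0S 2Z)
2. 1 zombie ← the storage bay.  (the storage bay: 6S 4Z; the lab module: 0S 1Z)
3. 2 zombies → the lab module.  (the storage bay: 6S 2Z; the lab module: 0S 3Z)
4. 1 zombie ← the storage bay.  (the storage bay: 6S 3Z; the lab module: 0S 2Z)
5. 2 scientists → the lab module.  (the storage bay: 4S 3Z; the lab module: 2S 2Z)
6. 1 zombie ← the storage bay.  (the storage bay: 4S 4Z; the lab module: 2S 1Z)
7. 1 scientist and 1 zombie → the lab module.  (the storage bay: 3S 3Z; the lab module: 3S 2Z)
8. 1 scientist ← the storage bay.  (the storage bay: 4S 3Z; the lab module: 2S 2Z)
9. 1 scientist and 1 zombie → the lab module.  (the storage bay: 3S 2Z; the lab module: 3S 3Z)
10. 1 zombie ← the storage bay.  (the storage bay: 3S 3Z; the lab module: 3S 2Z)
11. 1 scientist and 1 zombie → the lab module.  (the storage bay: 2S 2Z; the lab module: 4S 3Z)
12. 1 scientist ← the storage bay.  (the storage bay: 3S 2Z; the lab module: 3S 3Z)
13. 1 scientist and 1 zombie → the lab module.  (the storage bay: 2S 1Z; the lab module: 4S 4Z)
14. 1 zombie ← the storage bay.  (the storage bay: 2S 2Z; the lab module: 4S 3Z)
15. 1 scientist and 1 zombie → the lab module.  (the storage bay: 1S 1Z; the lab module: 5S 4Z)
16. 1 scientist ← the storage bay.  (the storage bay: 2S 1Z; the lab module: 4S 4Z)
17. 1 scientist and 1 zombie → the lab module.  (the storage bay: 1S 0Z; the lab module: 5S 5Z)
18. 1 zombie ← the storage bay.  (the storage bay: 1S 1Z; the lab module: 5S 4Z)
19. 1 scientist and 1 zombie → the lab module.  (the storage bay: 0S 0Z; the lab module: 6S 5Z)

19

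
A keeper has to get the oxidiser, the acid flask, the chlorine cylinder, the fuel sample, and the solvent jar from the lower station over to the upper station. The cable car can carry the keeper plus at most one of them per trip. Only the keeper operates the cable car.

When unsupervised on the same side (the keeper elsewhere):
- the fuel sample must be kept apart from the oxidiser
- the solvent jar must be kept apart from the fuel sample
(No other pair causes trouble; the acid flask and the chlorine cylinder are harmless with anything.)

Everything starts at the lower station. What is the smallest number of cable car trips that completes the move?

11

Counting alone: the keeper can take at most 1 across per trip to the upper station, so moving all 5 needs at least 5 loaded trips out, with a return between consecutive ones — at least 9 crossings.
The safety rule pushes this higher. Following every safe sequence of crossings, the most of the 5 that can be at the upper station as the cable car arrives there on crossing 9 is 4 — never all 5.
So no plan with fewer than 11 crossings exists, and this one achieves 11:
1. Keeper goes to the upper station with the fuel sample.  [the lower station: the acid flask, the chlorine cylinder, the oxidiser, the solvent jar | the upper station: the fuel sample]
2. Keeper goes back to the lower station alone.  [the lower station: the acid flask, the chlorine cylinder, the oxidiser, the solvent jar | the upper station: the fuel sample]
3. Keeper goes to the upper station with the oxidiser.  [the lower station: the acid flask, the chlorine cylinder, the solvent jar | the upper station: the fuel sample, the oxidiser]
4. Keeper goes back to the lower station with the fuel sample.  [the lower station: the acid flask, the chlorine cylinder, the fuel sample, the solvent jar | the upper station: the oxidiser]
5. Keeper goes to the upper station with the solvent jar.  [the lower station: the acid flask, the chlorine cylinder, the fuel sample | the upper station: the oxidiser, the solvent jar]
6. Keeper goes back to the lower station alone.  [the lower station: the acid flask, the chlorine cylinder, the fuel sample | the upper station: the oxidiser, the solvent jar]
7. Keeper goes to the upper station with the acid flask.  [the lower station: the chlorine cylinder, the fuel sample | the upper station: the acid flask, the oxidiser, the solvent jar]
8. Keeper goes back to the lower station alone.  [the lower station: the chlorine cylinder, the fuel sample | the upper station: the acid flask, the oxidiser, the solvent jar]
9. Keeper goes to the upper station with the chlorine cylinder.  [the lower station: the fuel sample | the upper station: the acid flask, the chlorine cylinder, the oxidiser, the solvent jar]
10. Keeper goes back to the lower station alone.  [the lower station: the fuel sample | the upper station: the acid flask, the chlorine cylinder, the oxidiser, the solvent jar]
11. Keeper goes to the upper station with the fuel sample.  [the lower station: — | the upper station: the acid flask, the chlorine cylinder, the fuel sample, the oxidiser, the solvent jar]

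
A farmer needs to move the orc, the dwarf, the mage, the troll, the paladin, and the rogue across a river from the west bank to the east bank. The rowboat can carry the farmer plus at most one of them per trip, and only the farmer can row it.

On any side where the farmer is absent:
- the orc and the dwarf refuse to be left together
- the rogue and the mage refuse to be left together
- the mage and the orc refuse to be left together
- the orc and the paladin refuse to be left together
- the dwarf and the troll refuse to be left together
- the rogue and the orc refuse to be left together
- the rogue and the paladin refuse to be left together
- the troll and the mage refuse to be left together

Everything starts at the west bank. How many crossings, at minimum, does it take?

Whatever the first load, the items left behind include a forbidden pair without the farmer. No opening move is safe, so no plan exists.

impossible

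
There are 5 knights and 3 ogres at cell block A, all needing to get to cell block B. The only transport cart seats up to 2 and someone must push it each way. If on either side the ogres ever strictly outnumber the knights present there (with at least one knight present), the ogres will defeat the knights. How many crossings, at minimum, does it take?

Counting alone: each trip to cell block B takes at most 2 across and each return brings at least 1 back, so after t trips out (and t−1 returns) at most 2t − (t−1) of the 8 are across; that first reaches 8 at t = 7, so at least 13 crossings are needed.
The plan below uses exactly 13 crossings, so it is optimal:
1. 2 ogres → cell block B.  (cell block A: 5K 1O; cell block B: 0K 2O)
2. 1 ogre ← cell block A.  (cell block A: 5K 2O; cell block B: 0K 1O)
3. 2 ogres → cell block B.  (cell block A: 5K 0O; cell block B: 0K 3O)
4. 1 ogre ← cell block A.  (cell block A: 5K 1O; cell block B: 0K 2O)
5. 2 knights → cell block B.  (cell block A: 3K 1O; cell block B: 2K 2O)
6. 1 ogre ← cell block A.  (cell block A: 3K 2O; cell block B: 2K 1O)
7. 1 knight and 1 ogre → cell block B.  (cell block A: 2K 1O; cell block B: 3K 2O)
8. 1 ogre ← cell block A.  (cell block A: 2K 2O; cell block B: 3K 1O)
9. 2 ogres → cell block B.  (cell block A: 2K 0O; cell block B: 3K 3O)
10. 1 ogre ← cell block A.  (cell block A: 2K 1O; cell block B: 3K 2O)
11. 1 knight and 1 ogre → cell block B.  (cell block A: 1K 0O; cell block B: 4K 3O)
12. 1 ogre ← cell block A.  (cell block A: 1K 1O; cell block B: 4K 2O)
13. 1 knight and 1 ogre → cell block B.  (cell block A: 0K 0O; cell block B: 5K 3O)

13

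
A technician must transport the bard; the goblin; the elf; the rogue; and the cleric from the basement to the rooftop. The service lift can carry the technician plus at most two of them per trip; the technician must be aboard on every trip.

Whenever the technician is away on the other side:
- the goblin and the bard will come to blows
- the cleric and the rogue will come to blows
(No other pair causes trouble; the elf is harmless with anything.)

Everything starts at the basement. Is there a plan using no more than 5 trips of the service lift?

Yes

Yes — this plan uses 5 crossings (≤ 5):
1. Technician goes to the rooftop with the bard and the rogue.
2. Technician goes back to the basement alone.
3. Technician goes to the rooftop with the elf.
4. Technician goes back to the basement alone.
5. Technician goes to the rooftop with the cleric and the goblin.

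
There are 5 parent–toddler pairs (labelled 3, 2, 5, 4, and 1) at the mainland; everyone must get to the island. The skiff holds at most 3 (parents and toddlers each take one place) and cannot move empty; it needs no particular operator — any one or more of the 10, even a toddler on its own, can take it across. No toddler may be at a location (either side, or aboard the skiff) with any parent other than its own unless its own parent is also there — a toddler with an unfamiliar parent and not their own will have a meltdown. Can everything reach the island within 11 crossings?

Yes

Yes — this plan uses 11 crossings (≤ 11):
1. parent 3 and toddler 3 cross → the island.
2. parent 3 crosses ← the mainland.
3. toddler 2, toddler 4, and toddler 5 cross → the island.
4. toddler 3 crosses ← the mainland.
5. parent 2, parent 4, and parent 5 cross → the island.
6. parent 2 and toddler 2 cross ← the mainland.
7. parent 1, parent 2, and parent 3 cross → the island.
8. toddler 5 crosses ← the mainland.
9. toddler 2 and toddler 3 cross → the island.
10. toddler 3 crosses ← the mainland.
11. toddler 1, toddler 3, and toddler 5 cross → the island.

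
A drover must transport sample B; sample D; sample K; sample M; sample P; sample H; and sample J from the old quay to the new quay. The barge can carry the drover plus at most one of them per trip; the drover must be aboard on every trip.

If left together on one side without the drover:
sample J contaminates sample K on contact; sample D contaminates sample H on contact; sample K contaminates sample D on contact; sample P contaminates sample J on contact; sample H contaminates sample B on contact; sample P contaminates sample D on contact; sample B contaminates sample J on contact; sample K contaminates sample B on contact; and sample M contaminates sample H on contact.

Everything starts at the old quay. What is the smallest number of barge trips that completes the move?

Whatever the first load, the items left behind include a forbidden pair without the drover. No opening move is safe, so no plan exists.

impossible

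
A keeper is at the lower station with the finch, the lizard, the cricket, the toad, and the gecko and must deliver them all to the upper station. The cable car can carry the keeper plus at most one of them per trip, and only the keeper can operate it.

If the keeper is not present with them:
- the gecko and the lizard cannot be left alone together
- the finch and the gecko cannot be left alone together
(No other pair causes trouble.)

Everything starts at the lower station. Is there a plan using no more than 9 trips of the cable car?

Counting alone: the keeper can take at most 1 across per trip to the upper station, so moving all 5 needs at least 5 loaded trips out, with a return between consecutive ones — at least 9 crossings.
The safety rule pushes this higher. Following every safe sequence of crossings, the most of the 5 that can be at the upper station as the cable car arrives there on crossing 9 is 4 — never all 5.
So the move cannot be finished within 9 crossings. (The shortest complete plan takes 11:)
1. Keeper goes to the upper station with the gecko.  [the lower station: the cricket, the finch, the lizard, the toad | the upper station: the gecko]
2. Keeper goes back to the lower station alone.  [the lower station: the cricket, the finch, the lizard, the toad | the upper station: the gecko]
3. Keeper goes to the upper station with the finch.  [the lower station: the cricket, the lizard, the toad | the upper station: the finch, the gecko]
4. Keeper goes back to the lower station with the gecko.  [the lower station: the cricket, the gecko, the lizard, the toad | the upper station: the finch]
5. Keeper goes to the upper station with the lizard.  [the lower station: the cricket, the gecko, the toad | the upper station: the finch, the lizard]
6. Keeper goes back to the lower station alone.  [the lower station: the cricket, the gecko, the toad | the upper station: the finch, the lizard]
7. Keeper goes to the upper station with the cricket.  [the lower station: the gecko, the toad | the upper station: the cricket, the finch, the lizard]
8. Keeper goes back to the lower station alone.  [the lower station: the gecko, the toad | the upper station: the cricket, the finch, the lizard]
9. Keeper goes to the upper station with the toad.  [the lower station: the gecko | the upper station: the cricket, the finch, the lizard, the toad]
10. Keeper goes back to the lower station alone.  [the lower station: the gecko | the upper station: the cricket, the finch, the lizard, the toad]
11. Keeper goes to the upper station with the gecko.  [the lower station: — | the upper station: the cricket, the finch, the gecko, the lizard, the toad]

No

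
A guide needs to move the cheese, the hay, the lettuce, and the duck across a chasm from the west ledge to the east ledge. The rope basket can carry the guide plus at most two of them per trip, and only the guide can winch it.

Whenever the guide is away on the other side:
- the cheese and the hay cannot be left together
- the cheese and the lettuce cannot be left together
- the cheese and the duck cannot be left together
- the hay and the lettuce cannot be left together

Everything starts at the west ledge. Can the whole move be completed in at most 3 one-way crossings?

Counting alone: the guide can take at most 2 across per trip to the east ledge, so moving all 4 needs at least 2 loaded trips out, with a return between consecutive ones — at least 3 crossings.
The safety rule pushes this higher. Following every safe sequence of crossings, the most of the 4 that can be at the east ledge as the rope basket arrives there on crossing 3 is 3 — never all 4.
So the move cannot be finished within 3 crossings. (The shortest complete plan takes 5:)
1. Guide goes to the east ledge with the cheese and the hay.  [the west ledge: the duck, the lettuce | the east ledge: the cheese, the hay]
2. Guide goes back to the west ledge with the cheese.  [the west ledge: the cheese, the duck, the lettuce | the east ledge: the hay]
3. Guide goes to the east ledge with the cheese and the duck.  [the west ledge: the lettuce | the east ledge: the cheese, the duck, the hay]
4. Guide goes back to the west ledge with the cheese.  [the west ledge: the cheese, the lettuce | the east ledge: the duck, the hay]
5. Guide goes to the east ledge with the cheese and the lettuce.  [the west ledge: — | the east ledge: the cheese, the duck, the hay, the lettuce]

No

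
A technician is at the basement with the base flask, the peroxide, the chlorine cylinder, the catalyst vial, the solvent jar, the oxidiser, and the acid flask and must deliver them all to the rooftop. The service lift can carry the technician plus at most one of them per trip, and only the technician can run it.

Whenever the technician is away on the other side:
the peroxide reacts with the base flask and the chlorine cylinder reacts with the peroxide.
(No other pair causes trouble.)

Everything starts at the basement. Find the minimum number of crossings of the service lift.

15

Counting alone: the technician can take at most 1 across per trip to the rooftop, so moving all 7 needs at least 7 loaded trips out, with a return between consecutive ones — at least 13 crossings.
The safety rule pushes this higher. Following every safe sequence of crossings, the most of the 7 that can be at the rooftop as the service lift arrives there on crossing 13 is 6 — never all 7.
So no plan with fewer than 15 crossings exists, and this one achieves 15:
1. Technician goes to the rooftop with the peroxide.  [the basement: the acid flask, the base flask, the catalyst vial, the chlorine cylinder, the oxidiser, the solvent jar | the rooftop: the peroxide]
2. Technician goes back to the basement alone.  [the basement: the acid flask, the base flask, the catalyst vial, the chlorine cylinder, the oxidiser, the solvent jar | the rooftop: the peroxide]
3. Technician goes to the rooftop with the base flask.  [the basement: the acid flask, the catalyst vial, the chlorine cylinder, the oxidiser, the solvent jar | the rooftop: the base flask, the peroxide]
4. Technician goes back to the basement with the peroxide.  [the basement: the acid flask, the catalyst vial, the chlorine cylinder, the oxidiser, the peroxide, the solvent jar | the rooftop: the base flask]
5. Technician goes to the rooftop with the chlorine cylinder.  [the basement: the acid flask, the catalyst vial, the oxidiser, the peroxide, the solvent jar | the rooftop: the base flask, the chlorine cylinder]
6. Technician goes back to the basement alone.  [the basement: the acid flask, the catalyst vial, the oxidiser, the peroxide, the solvent jar | the rooftop: the base flask, the chlorine cylinder]
7. Technician goes to the rooftop with the catalyst vial.  [the basement: the acid flask, the oxidiser, the peroxide, the solvent jar | the rooftop: the base flask, the catalyst vial, the chlorine cylinder]
8. Technician goes back to the basement alone.  [the basement: the acid flask, the oxidiser, the peroxide, the solvent jar | the rooftop: the base flask, the catalyst vial, the chlorine cylinder]
9. Technician goes to the rooftop with the solvent jar.  [the basement: the acid flask, the oxidiser, the peroxide | the rooftop: the base flask, the catalyst vial, the chlorine cylinder, the solvent jar]
10. Technician goes back to the basement alone.  [the basement: the acid flask, the oxidiser, the peroxide | the rooftop: the base flask, the catalyst vial, the chlorine cylinder, the solvent jar]
11. Technician goes to the rooftop with the oxidiser.  [the basement: the acid flask, the peroxide | the rooftop: the base flask, the catalyst vial, the chlorine cylinder, the oxidiser, the solvent jar]
12. Technician goes back to the basement alone.  [the basement: the acid flask, the peroxide | the rooftop: the base flask, the catalyst vial, the chlorine cylinder, the oxidiser, the solvent jar]
13. Technician goes to the rooftop with the acid flask.  [the basement: the peroxide | the rooftop: the acid flask, the base flask, the catalyst vial, the chlorine cylinder, the oxidiser, the solvent jar]
14. Technician goes back to the basement alone.  [the basement: the peroxide | the rooftop: the acid flask, the base flask, the catalyst vial, the chlorine cylinder, the oxidiser, the solvent jar]
15. Technician goes to the rooftop with the peroxide.  [the basement: — | the rooftop: the acid flask, the base flask, the catalyst vial, the chlorine cylinder, the oxidiser, the peroxide, the solvent jar]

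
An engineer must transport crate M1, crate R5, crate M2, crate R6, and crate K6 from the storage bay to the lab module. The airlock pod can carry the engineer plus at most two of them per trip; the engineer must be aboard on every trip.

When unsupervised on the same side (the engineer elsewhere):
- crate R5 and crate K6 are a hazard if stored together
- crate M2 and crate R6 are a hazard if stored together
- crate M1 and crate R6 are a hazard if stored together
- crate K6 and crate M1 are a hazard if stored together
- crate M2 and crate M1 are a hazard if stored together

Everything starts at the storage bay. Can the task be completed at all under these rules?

No

Whatever the first load, the items left behind include a forbidden pair without the engineer. No opening move is safe, so no plan exists.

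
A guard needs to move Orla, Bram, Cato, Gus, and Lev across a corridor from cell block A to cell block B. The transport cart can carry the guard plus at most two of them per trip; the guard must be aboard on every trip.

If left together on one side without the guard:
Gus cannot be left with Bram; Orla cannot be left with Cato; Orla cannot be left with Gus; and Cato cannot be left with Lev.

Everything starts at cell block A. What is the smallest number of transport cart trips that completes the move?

Counting alone: the guard can take at most 2 across per trip to cell block B, so moving all 5 needs at least 3 loaded trips out, with a return between consecutive ones — at least 5 crossings.
The safety rule pushes this higher. Following every safe sequence of crossings, the most of the 5 that can be at cell block B as the transport cart arrives there on crossing 5 is 4 — never all 5.
So no plan with fewer than 7 crossings exists, and this one achieves 7:
1. Guard goes to cell block B with Cato and Gus.
2. Guard goes back to cell block A alone.
3. Guard goes to cell block B with Orla.
4. Guard goes back to cell block A with Cato and Gus.
5. Guard goes to cell block B with Bram and Lev.
6. Guard goes back to cell block A alone.
7. Guard goes to cell block B with Cato and Gus.

7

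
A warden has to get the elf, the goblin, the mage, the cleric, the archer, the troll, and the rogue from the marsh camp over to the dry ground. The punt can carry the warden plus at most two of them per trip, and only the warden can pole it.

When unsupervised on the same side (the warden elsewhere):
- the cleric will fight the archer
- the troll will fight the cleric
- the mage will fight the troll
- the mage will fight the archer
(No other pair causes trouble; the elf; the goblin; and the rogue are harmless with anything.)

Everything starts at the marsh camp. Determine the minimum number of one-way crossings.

7

Counting alone: the warden can take at most 2 across per trip to the dry ground, so moving all 7 needs at least 4 loaded trips out, with a return between consecutive ones — at least 7 crossings.
The plan below uses exactly 7 crossings, so it is optimal:
1. Warden goes to the dry ground with the cleric and the mage.  [the marsh camp: the archer, the elf, the goblin, the rogue, the troll | the dry ground: the cleric, the mage]
2. Warden goes back to the marsh camp alone.  [the marsh camp: the archer, the elf, the goblin, the rogue, the troll | the dry ground: the cleric, the mage]
3. Warden goes to the dry ground with the elf.  [the marsh camp: the archer, the goblin, the rogue, the troll | the dry ground: the cleric, the elf, the mage]
4. Warden goes back to the marsh camp alone.  [the marsh camp: the archer, the goblin, the rogue, the troll | the dry ground: the cleric, the elf, the mage]
5. Warden goes to the dry ground with the goblin and the rogue.  [the marsh camp: the archer, the troll | the dry ground: the cleric, the elf, the goblin, the mage, the rogue]
6. Warden goes back to the marsh camp alone.  [the marsh camp: the archer, the troll | the dry ground: the cleric, the elf, the goblin, the mage, the rogue]
7. Warden goes to the dry ground with the archer and the troll.  [the marsh camp: — | the dry ground: the archer, the cleric, the elf, the goblin, the mage, the rogue, the troll]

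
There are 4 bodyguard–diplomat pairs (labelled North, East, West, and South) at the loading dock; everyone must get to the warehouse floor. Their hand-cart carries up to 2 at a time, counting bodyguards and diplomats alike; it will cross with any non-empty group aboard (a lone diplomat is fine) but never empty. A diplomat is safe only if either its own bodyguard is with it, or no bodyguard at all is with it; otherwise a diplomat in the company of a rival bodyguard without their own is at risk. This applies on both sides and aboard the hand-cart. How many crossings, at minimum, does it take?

Following every safe sequence of crossings from the start, the most of the 8 that can be at the warehouse floor as the hand-cart arrives there on crossings 1, 3, 5 is 2, 3, 4 respectively; the best ever achieved is 4 of 8.
From crossing 7 on, no configuration arises that was not already reachable earlier: only 44 distinct safe configurations (who is on which side, and where the hand-cart is) can ever be reached, none of them has everyone across, and every continuation just revisits them. So no valid plan exists.

impossible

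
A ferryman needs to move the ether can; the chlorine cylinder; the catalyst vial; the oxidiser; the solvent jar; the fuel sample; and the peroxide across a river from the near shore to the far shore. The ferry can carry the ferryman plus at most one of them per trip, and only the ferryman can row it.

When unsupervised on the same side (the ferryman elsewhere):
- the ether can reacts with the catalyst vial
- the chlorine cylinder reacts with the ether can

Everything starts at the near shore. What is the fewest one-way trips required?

15

Counting alone: the ferryman can take at most 1 across per trip to the far shore, so moving all 7 needs at least 7 loaded trips out, with a return between consecutive ones — at least 13 crossings.
The safety rule pushes this higher. Following every safe sequence of crossings, the most of the 7 that can be at the far shore as the ferry arrives there on crossing 13 is 6 — never all 7.
So no plan with fewer than 15 crossings exists, and this one achieves 15:
1. Ferryman goes to the far shore with the ether can.
2. Ferryman goes back to the near shore alone.
3. Ferryman goes to the far shore with the chlorine cylinder.
4. Ferryman goes back to the near shore with the ether can.
5. Ferryman goes to the far shore with the catalyst vial.
6. Ferryman goes back to the near shore alone.
7. Ferryman goes to the far shore with the oxidiser.
8. Ferryman goes back to the near shore alone.
9. Ferryman goes to the far shore with the solvent jar.
10. Ferryman goes back to the near shore alone.
11. Ferryman goes to the far shore with the fuel sample.
12. Ferryman goes back to the near shore alone.
13. Ferryman goes to the far shore with the peroxide.
14. Ferryman goes back to the near shore alone.
15. Ferryman goes to the far shore with the ether can.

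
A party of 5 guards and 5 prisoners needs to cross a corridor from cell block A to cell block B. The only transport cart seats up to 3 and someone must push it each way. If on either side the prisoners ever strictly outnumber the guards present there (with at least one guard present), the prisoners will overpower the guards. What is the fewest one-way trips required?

11

Counting alone: each trip to cell block B takes at most 3 across and each return brings at least 1 back, so after t trips out (and t−1 returns) at most 3t − (t−1) of the 10 are across; that first reaches 10 at t = 5, so at least 9 crossings are needed.
The safety rule pushes this higher. Following every safe sequence of crossings, the most of the 10 that can be at cell block B as the transport cart arrives there on crossing 9 is 9 — never all 10.
So no plan with fewer than 11 crossings exists, and this one achieves 11:
1. 2 prisoners → cell block B.  (cell block A: 5G 3P; cell block B: 0G 2P)
2. 1 prisoner ← cell block A.  (cell block A: 5G 4P; cell block B: 0G 1P)
3. 3 prisoners → cell block B.  (cell block A: 5G 1P; cell block B: 0G 4P)
4. 1 prisoner ← cell block A.  (cell block A: 5G 2P; cell block B: 0G 3P)
5. 3 guards → cell block B.  (cell block A: 2G 2P; cell block B: 3G 3P)
6. 1 guard and 1 prisoner ← cell block A.  (cell block A: 3G 3P; cell block B: 2G 2P)
7. 3 guards → cell block B.  (cell block A: 0G 3P; cell block B: 5G 2P)
8. 1 prisoner ← cell block A.  (cell block A: 0G 4P; cell block B: 5G 1P)
9. 2 prisoners → cell block B.  (cell block A: 0G 2P; cell block B: 5G 3P)
10. 1 prisoner ← cell block A.  (cell block A: 0G 3P; cell block B: 5G 2P)
11. 3 prisoners → cell block B.  (cell block A: 0G 0P; cell block B: 5G 5P)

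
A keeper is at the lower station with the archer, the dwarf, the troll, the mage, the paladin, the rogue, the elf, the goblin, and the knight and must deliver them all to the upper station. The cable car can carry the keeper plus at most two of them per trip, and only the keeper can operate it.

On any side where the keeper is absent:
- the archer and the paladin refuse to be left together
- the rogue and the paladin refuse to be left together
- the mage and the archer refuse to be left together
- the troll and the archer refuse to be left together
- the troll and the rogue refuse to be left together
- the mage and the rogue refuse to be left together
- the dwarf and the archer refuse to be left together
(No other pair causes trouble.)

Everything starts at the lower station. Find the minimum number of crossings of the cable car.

Counting alone: the keeper can take at most 2 across per trip to the upper station, so moving all 9 needs at least 5 loaded trips out, with a return between consecutive ones — at least 9 crossings.
The safety rule pushes this higher. Following every safe sequence of crossings, the most of the 9 that can be at the upper station as the cable car arrives there on crossing 9 is 8 — never all 9.
So no plan with fewer than 11 crossings exists, and this one achieves 11:
1. Keeper goes to the upper station with the archer and the rogue.  [the lower station: the dwarf, the elf, the goblin, the knight, the mage, the paladin, the troll | the upper station: the archer, the rogue]
2. Keeper goes back to the lower station alone.  [the lower station: the dwarf, the elf, the goblin, the knight, the mage, the paladin, the troll | the upper station: the archer, the rogue]
3. Keeper goes to the upper station with the elf.  [the lower station: the dwarf, the goblin, the knight, the mage, the paladin, the troll | the upper station: the archer, the elf, the rogue]
4. Keeper goes back to the lower station alone.  [the lower station: the dwarf, the goblin, the knight, the mage, the paladin, the troll | the upper station: the archer, the elf, the rogue]
5. Keeper goes to the upper station with the dwarf and the troll.  [the lower station: the goblin, the knight, the mage, the paladin | the upper station: the archer, the dwarf, the elf, the rogue, the troll]
6. Keeper goes back to the lower station with the archer and the rogue.  [the lower station: the archer, the goblin, the knight, the mage, the paladin, the rogue | the upper station: the dwarf, the elf, the troll]
7. Keeper goes to the upper station with the mage and the paladin.  [the lower station: the archer, the goblin, the knight, the rogue | the upper station: the dwarf, the elf, the mage, the paladin, the troll]
8. Keeper goes back to the lower station alone.  [the lower station: the archer, the goblin, the knight, the rogue | the upper station: the dwarf, the elf, the mage, the paladin, the troll]
9. Keeper goes to the upper station with the goblin and the knight.  [the lower station: the archer, the rogue | the upper station: the dwarf, the elf, the goblin, the knight, the mage, the paladin, the troll]
10. Keeper goes back to the lower station alone.  [the lower station: the archer, the rogue | the upper station: the dwarf, the elf, the goblin, the knight, the mage, the paladin, the troll]
11. Keeper goes to the upper station with the archer and the rogue.  [the lower station: — | the upper station: the archer, the dwarf, the elf, the goblin, the knight, the mage, the paladin, the rogue, the troll]

11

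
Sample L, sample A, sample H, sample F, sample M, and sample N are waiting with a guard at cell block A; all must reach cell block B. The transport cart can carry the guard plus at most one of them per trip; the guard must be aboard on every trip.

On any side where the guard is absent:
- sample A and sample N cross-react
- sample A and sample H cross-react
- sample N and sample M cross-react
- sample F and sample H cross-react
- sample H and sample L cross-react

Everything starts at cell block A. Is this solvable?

Whatever the first load, the items left behind include a forbidden pair without the guard. No opening move is safe, so no plan exists.

No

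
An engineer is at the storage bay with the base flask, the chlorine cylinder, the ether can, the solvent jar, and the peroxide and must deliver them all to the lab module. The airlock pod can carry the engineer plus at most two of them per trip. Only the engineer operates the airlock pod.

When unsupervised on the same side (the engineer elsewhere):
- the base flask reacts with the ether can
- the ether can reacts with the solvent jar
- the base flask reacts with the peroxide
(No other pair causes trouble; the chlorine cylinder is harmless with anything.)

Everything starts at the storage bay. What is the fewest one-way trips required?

Counting alone: the engineer can take at most 2 across per trip to the lab module, so moving all 5 needs at least 3 loaded trips out, with a return between consecutive ones — at least 5 crossings.
The plan below uses exactly 5 crossings, so it is optimal:
1. Engineer goes to the lab module with the base flask and the ether can.
2. Engineer goes back to the storage bay with the base flask.
3. Engineer goes to the lab module with the chlorine cylinder and the peroxide.
4. Engineer goes back to the storage bay alone.
5. Engineer goes to the lab module with the base flask and the solvent jar.

5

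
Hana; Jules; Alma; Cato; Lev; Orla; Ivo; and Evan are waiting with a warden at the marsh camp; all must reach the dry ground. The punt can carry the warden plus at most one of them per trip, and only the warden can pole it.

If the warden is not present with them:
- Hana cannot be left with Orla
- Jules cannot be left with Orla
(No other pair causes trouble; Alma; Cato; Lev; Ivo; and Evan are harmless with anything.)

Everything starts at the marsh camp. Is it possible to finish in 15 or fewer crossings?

Counting alone: the warden can take at most 1 across per trip to the dry ground, so moving all 8 needs at least 8 loaded trips out, with a return between consecutive ones — at least 15 crossings.
The safety rule pushes this higher. Following every safe sequence of crossings, the most of the 8 that can be at the dry ground as the punt arrives there on crossing 15 is 7 — never all 8.
So the move cannot be finished within 15 crossings. (The shortest complete plan takes 17:)
1. Warden goes to the dry ground with Orla.  [the marsh camp: Alma, Cato, Evan, Hana, Ivo, Jules, Lev | the dry ground: Orla]
2. Warden goes back to the marsh camp alone.  [the marsh camp: Alma, Cato, Evan, Hana, Ivo, Jules, Lev | the dry ground: Orla]
3. Warden goes to the dry ground with Hana.  [the marsh camp: Alma, Cato, Evan, Ivo, Jules, Lev | the dry ground: Hana, Orla]
4. Warden goes back to the marsh camp with Orla.  [the marsh camp: Alma, Cato, Evan, Ivo, Jules, Lev, Orla | the dry ground: Hana]
5. Warden goes to the dry ground with Jules.  [the marsh camp: Alma, Cato, Evan, Ivo, Lev, Orla | the dry ground: Hana, Jules]
6. Warden goes back to the marsh camp alone.  [the marsh camp: Alma, Cato, Evan, Ivo, Lev, Orla | the dry ground: Hana, Jules]
7. Warden goes to the dry ground with Alma.  [the marsh camp: Cato, Evan, Ivo, Lev, Orla | the dry ground: Alma, Hana, Jules]
8. Warden goes back to the marsh camp alone.  [the marsh camp: Cato, Evan, Ivo, Lev, Orla | the dry ground: Alma, Hana, Jules]
9. Warden goes to the dry ground with Cato.  [the marsh camp: Evan, Ivo, Lev, Orla | the dry ground: Alma, Cato, Hana, Jules]
10. Warden goes back to the marsh camp alone.  [the marsh camp: Evan, Ivo, Lev, Orla | the dry ground: Alma, Cato, Hana, Jules]
11. Warden goes to the dry ground with Lev.  [the marsh camp: Evan, Ivo, Orla | the dry ground: Alma, Cato, Hana, Jules, Lev]
12. Warden goes back to the marsh camp alone.  [the marsh camp: Evan, Ivo, Orla | the dry ground: Alma, Cato, Hana, Jules, Lev]
13. Warden goes to the dry ground with Ivo.  [the marsh camp: Evan, Orla | the dry ground: Alma, Cato, Hana, Ivo, Jules, Lev]
14. Warden goes back to the marsh camp alone.  [the marsh camp: Evan, Orla | the dry ground: Alma, Cato, Hana, Ivo, Jules, Lev]
15. Warden goes to the dry ground with Evan.  [the marsh camp: Orla | the dry ground: Alma, Cato, Evan, Hana, Ivo, Jules, Lev]
16. Warden goes back to the marsh camp alone.  [the marsh camp: Orla | the dry ground: Alma, Cato, Evan, Hana, Ivo, Jules, Lev]
17. Warden goes to the dry ground with Orla.  [the marsh camp: — | the dry ground: Alma, Cato, Evan, Hana, Ivo, Jules, Lev, Orla]

No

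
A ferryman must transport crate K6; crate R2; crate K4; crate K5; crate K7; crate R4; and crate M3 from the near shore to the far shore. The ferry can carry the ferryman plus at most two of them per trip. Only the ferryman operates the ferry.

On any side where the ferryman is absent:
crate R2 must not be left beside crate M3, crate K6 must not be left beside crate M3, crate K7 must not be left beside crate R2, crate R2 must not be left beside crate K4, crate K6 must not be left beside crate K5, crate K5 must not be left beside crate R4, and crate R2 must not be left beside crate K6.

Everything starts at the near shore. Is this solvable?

Whatever the first load, the items left behind include a forbidden pair without the ferryman. No opening move is safe, so no plan exists.

No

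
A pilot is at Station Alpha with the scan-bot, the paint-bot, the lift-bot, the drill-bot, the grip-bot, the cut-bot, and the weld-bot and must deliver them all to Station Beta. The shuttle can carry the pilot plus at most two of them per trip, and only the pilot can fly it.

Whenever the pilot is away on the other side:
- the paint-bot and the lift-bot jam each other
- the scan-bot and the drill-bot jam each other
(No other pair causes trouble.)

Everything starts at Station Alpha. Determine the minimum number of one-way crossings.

7

Counting alone: the pilot can take at most 2 across per trip to Station Beta, so moving all 7 needs at least 4 loaded trips out, with a return between consecutive ones — at least 7 crossings.
The plan below uses exactly 7 crossings, so it is optimal:
1. Pilot goes to Station Beta with the paint-bot and the scan-bot.
2. Pilot goes back to Station Alpha alone.
3. Pilot goes to Station Beta with the grip-bot.
4. Pilot goes back to Station Alpha alone.
5. Pilot goes to Station Beta with the cut-bot and the weld-bot.
6. Pilot goes back to Station Alpha alone.
7. Pilot goes to Station Beta with the drill-bot and the lift-bot.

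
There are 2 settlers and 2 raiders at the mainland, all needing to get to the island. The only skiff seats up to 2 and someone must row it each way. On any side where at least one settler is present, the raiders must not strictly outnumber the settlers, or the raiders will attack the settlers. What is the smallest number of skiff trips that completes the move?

5

Counting alone: each trip to the island takes at most 2 across and each return brings at least 1 back, so after t trips out (and t−1 returns) at most 2t − (t−1) of the 4 are across; that first reaches 4 at t = 3, so at least 5 crossings are needed.
The plan below uses exactly 5 crossings, so it is optimal:
1. 2 raiders → the island.  (the mainland: 2S 0R; the island: 0S 2R)
2. 1 raider ← the mainland.  (the mainland: 2S 1R; the island: 0S 1R)
3. 2 settlers → the island.  (the mainland: 0S 1R; the island: 2S 1R)
4. 1 raider ← the mainland.  (the mainland: 0S 2R; the island: 2S 0R)
5. 2 raiders → the island.  (the mainland: 0S 0R; the island: 2S 2R)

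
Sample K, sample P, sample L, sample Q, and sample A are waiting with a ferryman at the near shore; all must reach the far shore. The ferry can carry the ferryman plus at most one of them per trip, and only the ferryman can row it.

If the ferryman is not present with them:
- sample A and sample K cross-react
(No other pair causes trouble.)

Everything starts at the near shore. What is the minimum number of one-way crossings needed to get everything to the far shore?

9

Counting alone: the ferryman can take at most 1 across per trip to the far shore, so moving all 5 needs at least 5 loaded trips out, with a return between consecutive ones — at least 9 crossings.
The plan below uses exactly 9 crossings, so it is optimal:
1. Ferryman goes to the far shore with sample K.  [the near shore: sample A, sample L, sample P, sample Q | the far shore: sample K]
2. Ferryman goes back to the near shore alone.  [the near shore: sample A, sample L, sample P, sample Q | the far shore: sample K]
3. Ferryman goes to the far shore with sample P.  [the near shore: sample A, sample L, sample Q | the far shore: sample K, sample P]
4. Ferryman goes back to the near shore alone.  [the near shore: sample A, sample L, sample Q | the far shore: sample K, sample P]
5. Ferryman goes to the far shore with sample L.  [the near shore: sample A, sample Q | the far shore: sample K, sample L, sample P]
6. Ferryman goes back to the near shore alone.  [the near shore: sample A, sample Q | the far shore: sample K, sample L, sample P]
7. Ferryman goes to the far shore with sample Q.  [the near shore: sample A | the far shore: sample K, sample L, sample P, sample Q]
8. Ferryman goes back to the near shore alone.  [the near shore: sample A | the far shore: sample K, sample L, sample P, sample Q]
9. Ferryman goes to the far shore with sample A.  [the near shore: — | the far shore: sample A, sample K, sample L, sample P, sample Q]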